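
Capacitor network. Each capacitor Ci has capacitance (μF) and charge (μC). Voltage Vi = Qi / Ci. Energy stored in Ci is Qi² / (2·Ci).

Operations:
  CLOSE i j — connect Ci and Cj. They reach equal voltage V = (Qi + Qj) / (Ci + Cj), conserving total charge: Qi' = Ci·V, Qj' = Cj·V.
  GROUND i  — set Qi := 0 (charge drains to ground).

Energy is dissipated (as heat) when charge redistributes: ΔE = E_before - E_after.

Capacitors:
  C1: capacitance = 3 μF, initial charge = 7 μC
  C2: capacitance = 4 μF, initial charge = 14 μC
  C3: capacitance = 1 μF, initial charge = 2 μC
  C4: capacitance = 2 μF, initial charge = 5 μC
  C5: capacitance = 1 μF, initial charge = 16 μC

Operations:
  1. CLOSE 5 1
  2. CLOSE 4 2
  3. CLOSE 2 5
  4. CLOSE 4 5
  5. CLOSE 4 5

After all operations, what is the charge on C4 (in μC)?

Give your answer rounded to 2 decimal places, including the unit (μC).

Answer: 6.68 μC

Derivation:
Initial: C1(3μF, Q=7μC, V=2.33V), C2(4μF, Q=14μC, V=3.50V), C3(1μF, Q=2μC, V=2.00V), C4(2μF, Q=5μC, V=2.50V), C5(1μF, Q=16μC, V=16.00V)
Op 1: CLOSE 5-1: Q_total=23.00, C_total=4.00, V=5.75; Q5=5.75, Q1=17.25; dissipated=70.042
Op 2: CLOSE 4-2: Q_total=19.00, C_total=6.00, V=3.17; Q4=6.33, Q2=12.67; dissipated=0.667
Op 3: CLOSE 2-5: Q_total=18.42, C_total=5.00, V=3.68; Q2=14.73, Q5=3.68; dissipated=2.669
Op 4: CLOSE 4-5: Q_total=10.02, C_total=3.00, V=3.34; Q4=6.68, Q5=3.34; dissipated=0.089
Op 5: CLOSE 4-5: Q_total=10.02, C_total=3.00, V=3.34; Q4=6.68, Q5=3.34; dissipated=0.000
Final charges: Q1=17.25, Q2=14.73, Q3=2.00, Q4=6.68, Q5=3.34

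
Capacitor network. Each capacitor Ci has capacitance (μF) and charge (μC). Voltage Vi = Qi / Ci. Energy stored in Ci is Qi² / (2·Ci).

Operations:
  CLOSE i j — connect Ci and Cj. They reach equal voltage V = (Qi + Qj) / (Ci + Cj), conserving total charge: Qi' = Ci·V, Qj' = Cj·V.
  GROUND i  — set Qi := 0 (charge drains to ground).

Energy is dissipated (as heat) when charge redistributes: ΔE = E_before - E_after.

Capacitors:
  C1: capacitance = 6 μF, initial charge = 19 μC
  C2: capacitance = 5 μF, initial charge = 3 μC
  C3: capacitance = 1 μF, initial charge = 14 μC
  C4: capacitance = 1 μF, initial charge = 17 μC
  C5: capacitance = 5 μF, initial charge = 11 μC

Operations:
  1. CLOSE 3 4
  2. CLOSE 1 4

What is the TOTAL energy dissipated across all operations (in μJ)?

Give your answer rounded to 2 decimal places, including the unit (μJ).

Initial: C1(6μF, Q=19μC, V=3.17V), C2(5μF, Q=3μC, V=0.60V), C3(1μF, Q=14μC, V=14.00V), C4(1μF, Q=17μC, V=17.00V), C5(5μF, Q=11μC, V=2.20V)
Op 1: CLOSE 3-4: Q_total=31.00, C_total=2.00, V=15.50; Q3=15.50, Q4=15.50; dissipated=2.250
Op 2: CLOSE 1-4: Q_total=34.50, C_total=7.00, V=4.93; Q1=29.57, Q4=4.93; dissipated=65.190
Total dissipated: 67.440 μJ

Answer: 67.44 μJ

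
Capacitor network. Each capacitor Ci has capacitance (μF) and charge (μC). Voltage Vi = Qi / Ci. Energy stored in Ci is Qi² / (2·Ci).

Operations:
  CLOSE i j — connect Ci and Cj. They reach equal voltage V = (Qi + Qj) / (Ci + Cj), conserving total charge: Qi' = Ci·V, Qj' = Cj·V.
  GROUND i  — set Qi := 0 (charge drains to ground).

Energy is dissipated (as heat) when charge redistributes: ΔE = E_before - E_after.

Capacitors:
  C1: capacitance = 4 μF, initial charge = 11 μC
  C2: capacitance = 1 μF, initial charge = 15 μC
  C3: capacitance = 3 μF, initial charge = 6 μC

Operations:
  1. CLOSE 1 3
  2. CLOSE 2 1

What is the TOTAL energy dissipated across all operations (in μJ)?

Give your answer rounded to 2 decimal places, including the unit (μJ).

Answer: 63.70 μJ

Derivation:
Initial: C1(4μF, Q=11μC, V=2.75V), C2(1μF, Q=15μC, V=15.00V), C3(3μF, Q=6μC, V=2.00V)
Op 1: CLOSE 1-3: Q_total=17.00, C_total=7.00, V=2.43; Q1=9.71, Q3=7.29; dissipated=0.482
Op 2: CLOSE 2-1: Q_total=24.71, C_total=5.00, V=4.94; Q2=4.94, Q1=19.77; dissipated=63.216
Total dissipated: 63.698 μJ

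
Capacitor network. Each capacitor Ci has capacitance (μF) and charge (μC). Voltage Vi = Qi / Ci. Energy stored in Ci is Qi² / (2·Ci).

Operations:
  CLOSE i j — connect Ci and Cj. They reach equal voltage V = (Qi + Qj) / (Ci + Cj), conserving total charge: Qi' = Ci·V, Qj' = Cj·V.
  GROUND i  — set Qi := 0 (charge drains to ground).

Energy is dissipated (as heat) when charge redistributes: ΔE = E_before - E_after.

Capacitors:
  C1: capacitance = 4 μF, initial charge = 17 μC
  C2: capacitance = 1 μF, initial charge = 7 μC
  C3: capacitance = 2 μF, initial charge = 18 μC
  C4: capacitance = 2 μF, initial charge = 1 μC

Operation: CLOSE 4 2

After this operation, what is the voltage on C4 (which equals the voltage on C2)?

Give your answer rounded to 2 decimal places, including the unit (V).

Answer: 2.67 V

Derivation:
Initial: C1(4μF, Q=17μC, V=4.25V), C2(1μF, Q=7μC, V=7.00V), C3(2μF, Q=18μC, V=9.00V), C4(2μF, Q=1μC, V=0.50V)
Op 1: CLOSE 4-2: Q_total=8.00, C_total=3.00, V=2.67; Q4=5.33, Q2=2.67; dissipated=14.083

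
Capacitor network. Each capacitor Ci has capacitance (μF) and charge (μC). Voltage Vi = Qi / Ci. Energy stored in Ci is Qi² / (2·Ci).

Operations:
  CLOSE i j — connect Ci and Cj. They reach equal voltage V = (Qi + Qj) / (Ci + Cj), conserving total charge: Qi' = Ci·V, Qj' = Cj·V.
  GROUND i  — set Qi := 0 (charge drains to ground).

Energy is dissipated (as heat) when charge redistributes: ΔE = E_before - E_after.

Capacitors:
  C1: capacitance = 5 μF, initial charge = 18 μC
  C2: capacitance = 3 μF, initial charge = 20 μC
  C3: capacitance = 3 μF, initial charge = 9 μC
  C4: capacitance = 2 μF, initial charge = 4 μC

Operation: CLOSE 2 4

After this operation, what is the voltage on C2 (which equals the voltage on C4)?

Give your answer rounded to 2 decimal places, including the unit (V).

Answer: 4.80 V

Derivation:
Initial: C1(5μF, Q=18μC, V=3.60V), C2(3μF, Q=20μC, V=6.67V), C3(3μF, Q=9μC, V=3.00V), C4(2μF, Q=4μC, V=2.00V)
Op 1: CLOSE 2-4: Q_total=24.00, C_total=5.00, V=4.80; Q2=14.40, Q4=9.60; dissipated=13.067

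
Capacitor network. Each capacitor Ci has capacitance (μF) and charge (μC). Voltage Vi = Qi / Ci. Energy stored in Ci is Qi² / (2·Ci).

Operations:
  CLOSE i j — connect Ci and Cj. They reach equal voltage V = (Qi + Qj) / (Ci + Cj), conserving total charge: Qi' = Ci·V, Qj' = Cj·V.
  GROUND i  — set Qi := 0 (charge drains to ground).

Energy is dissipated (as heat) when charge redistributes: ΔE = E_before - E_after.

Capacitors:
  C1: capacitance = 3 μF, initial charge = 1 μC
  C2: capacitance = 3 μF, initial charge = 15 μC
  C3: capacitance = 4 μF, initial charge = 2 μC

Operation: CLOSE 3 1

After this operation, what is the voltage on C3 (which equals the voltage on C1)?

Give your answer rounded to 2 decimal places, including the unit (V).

Initial: C1(3μF, Q=1μC, V=0.33V), C2(3μF, Q=15μC, V=5.00V), C3(4μF, Q=2μC, V=0.50V)
Op 1: CLOSE 3-1: Q_total=3.00, C_total=7.00, V=0.43; Q3=1.71, Q1=1.29; dissipated=0.024

Answer: 0.43 V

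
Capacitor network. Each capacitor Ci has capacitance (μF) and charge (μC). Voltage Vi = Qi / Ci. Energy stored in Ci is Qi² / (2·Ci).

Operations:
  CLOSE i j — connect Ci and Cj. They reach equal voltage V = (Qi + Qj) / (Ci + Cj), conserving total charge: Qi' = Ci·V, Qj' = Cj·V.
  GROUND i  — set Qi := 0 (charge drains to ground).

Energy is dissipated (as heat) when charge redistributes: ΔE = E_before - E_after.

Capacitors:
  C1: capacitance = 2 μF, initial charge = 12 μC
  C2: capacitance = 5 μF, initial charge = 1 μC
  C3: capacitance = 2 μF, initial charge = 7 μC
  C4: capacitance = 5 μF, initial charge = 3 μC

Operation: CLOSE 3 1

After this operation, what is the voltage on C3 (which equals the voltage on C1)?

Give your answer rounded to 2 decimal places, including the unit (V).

Initial: C1(2μF, Q=12μC, V=6.00V), C2(5μF, Q=1μC, V=0.20V), C3(2μF, Q=7μC, V=3.50V), C4(5μF, Q=3μC, V=0.60V)
Op 1: CLOSE 3-1: Q_total=19.00, C_total=4.00, V=4.75; Q3=9.50, Q1=9.50; dissipated=3.125

Answer: 4.75 V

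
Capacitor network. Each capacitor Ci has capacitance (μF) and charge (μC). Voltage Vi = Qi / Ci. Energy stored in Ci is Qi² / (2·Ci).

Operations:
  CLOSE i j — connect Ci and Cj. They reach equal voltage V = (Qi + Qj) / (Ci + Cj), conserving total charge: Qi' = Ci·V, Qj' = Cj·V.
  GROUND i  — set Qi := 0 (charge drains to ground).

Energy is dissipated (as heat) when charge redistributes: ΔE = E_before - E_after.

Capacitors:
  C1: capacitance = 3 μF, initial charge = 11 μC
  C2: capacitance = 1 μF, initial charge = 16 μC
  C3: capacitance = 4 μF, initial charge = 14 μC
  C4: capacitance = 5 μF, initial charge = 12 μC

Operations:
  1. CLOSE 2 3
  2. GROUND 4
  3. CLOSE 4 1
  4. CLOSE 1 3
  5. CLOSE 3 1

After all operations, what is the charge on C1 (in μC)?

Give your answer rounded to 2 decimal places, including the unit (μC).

Initial: C1(3μF, Q=11μC, V=3.67V), C2(1μF, Q=16μC, V=16.00V), C3(4μF, Q=14μC, V=3.50V), C4(5μF, Q=12μC, V=2.40V)
Op 1: CLOSE 2-3: Q_total=30.00, C_total=5.00, V=6.00; Q2=6.00, Q3=24.00; dissipated=62.500
Op 2: GROUND 4: Q4=0; energy lost=14.400
Op 3: CLOSE 4-1: Q_total=11.00, C_total=8.00, V=1.38; Q4=6.88, Q1=4.12; dissipated=12.604
Op 4: CLOSE 1-3: Q_total=28.12, C_total=7.00, V=4.02; Q1=12.05, Q3=16.07; dissipated=18.335
Op 5: CLOSE 3-1: Q_total=28.12, C_total=7.00, V=4.02; Q3=16.07, Q1=12.05; dissipated=0.000
Final charges: Q1=12.05, Q2=6.00, Q3=16.07, Q4=6.88

Answer: 12.05 μC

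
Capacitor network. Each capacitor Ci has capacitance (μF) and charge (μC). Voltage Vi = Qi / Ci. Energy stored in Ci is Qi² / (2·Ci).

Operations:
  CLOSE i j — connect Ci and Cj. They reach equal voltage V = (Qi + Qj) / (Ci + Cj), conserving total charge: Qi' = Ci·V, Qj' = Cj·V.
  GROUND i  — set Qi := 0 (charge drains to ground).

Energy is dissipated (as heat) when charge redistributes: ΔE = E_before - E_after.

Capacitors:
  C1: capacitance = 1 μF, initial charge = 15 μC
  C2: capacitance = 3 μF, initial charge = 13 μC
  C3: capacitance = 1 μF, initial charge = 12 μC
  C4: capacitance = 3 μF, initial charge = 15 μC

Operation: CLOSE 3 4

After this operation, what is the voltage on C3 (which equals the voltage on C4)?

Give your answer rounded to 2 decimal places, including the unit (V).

Answer: 6.75 V

Derivation:
Initial: C1(1μF, Q=15μC, V=15.00V), C2(3μF, Q=13μC, V=4.33V), C3(1μF, Q=12μC, V=12.00V), C4(3μF, Q=15μC, V=5.00V)
Op 1: CLOSE 3-4: Q_total=27.00, C_total=4.00, V=6.75; Q3=6.75, Q4=20.25; dissipated=18.375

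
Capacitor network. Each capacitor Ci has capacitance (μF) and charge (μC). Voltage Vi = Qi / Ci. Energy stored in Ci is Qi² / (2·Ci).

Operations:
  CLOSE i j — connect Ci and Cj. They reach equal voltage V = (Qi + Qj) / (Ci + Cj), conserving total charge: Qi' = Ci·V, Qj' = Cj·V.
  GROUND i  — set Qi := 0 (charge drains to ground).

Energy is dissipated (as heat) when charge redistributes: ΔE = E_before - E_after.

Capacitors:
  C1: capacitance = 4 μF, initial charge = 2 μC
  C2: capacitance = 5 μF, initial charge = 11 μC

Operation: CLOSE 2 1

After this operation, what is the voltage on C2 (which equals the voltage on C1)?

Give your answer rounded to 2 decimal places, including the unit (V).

Answer: 1.44 V

Derivation:
Initial: C1(4μF, Q=2μC, V=0.50V), C2(5μF, Q=11μC, V=2.20V)
Op 1: CLOSE 2-1: Q_total=13.00, C_total=9.00, V=1.44; Q2=7.22, Q1=5.78; dissipated=3.211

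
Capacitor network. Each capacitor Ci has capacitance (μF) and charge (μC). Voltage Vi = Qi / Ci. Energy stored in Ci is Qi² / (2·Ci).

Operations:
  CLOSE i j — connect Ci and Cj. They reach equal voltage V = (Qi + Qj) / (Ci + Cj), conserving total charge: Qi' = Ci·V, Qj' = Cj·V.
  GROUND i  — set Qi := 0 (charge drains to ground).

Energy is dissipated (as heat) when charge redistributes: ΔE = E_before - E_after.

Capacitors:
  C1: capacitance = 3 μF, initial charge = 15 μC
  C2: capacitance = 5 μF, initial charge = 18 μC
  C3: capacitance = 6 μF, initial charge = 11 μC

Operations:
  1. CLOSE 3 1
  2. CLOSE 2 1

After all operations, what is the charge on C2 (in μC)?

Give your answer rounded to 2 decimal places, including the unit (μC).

Initial: C1(3μF, Q=15μC, V=5.00V), C2(5μF, Q=18μC, V=3.60V), C3(6μF, Q=11μC, V=1.83V)
Op 1: CLOSE 3-1: Q_total=26.00, C_total=9.00, V=2.89; Q3=17.33, Q1=8.67; dissipated=10.028
Op 2: CLOSE 2-1: Q_total=26.67, C_total=8.00, V=3.33; Q2=16.67, Q1=10.00; dissipated=0.474
Final charges: Q1=10.00, Q2=16.67, Q3=17.33

Answer: 16.67 μC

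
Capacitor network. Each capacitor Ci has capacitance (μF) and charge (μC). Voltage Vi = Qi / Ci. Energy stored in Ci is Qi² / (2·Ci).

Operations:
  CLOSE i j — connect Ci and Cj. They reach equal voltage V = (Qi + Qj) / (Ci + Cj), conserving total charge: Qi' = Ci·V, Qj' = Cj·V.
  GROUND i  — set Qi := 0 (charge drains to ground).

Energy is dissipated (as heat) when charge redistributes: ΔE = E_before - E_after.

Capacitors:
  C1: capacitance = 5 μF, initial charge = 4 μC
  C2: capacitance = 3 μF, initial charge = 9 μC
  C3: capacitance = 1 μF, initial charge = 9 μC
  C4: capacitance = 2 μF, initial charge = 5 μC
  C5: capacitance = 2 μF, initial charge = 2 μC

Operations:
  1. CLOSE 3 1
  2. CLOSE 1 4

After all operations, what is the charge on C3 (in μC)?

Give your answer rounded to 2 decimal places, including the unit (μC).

Initial: C1(5μF, Q=4μC, V=0.80V), C2(3μF, Q=9μC, V=3.00V), C3(1μF, Q=9μC, V=9.00V), C4(2μF, Q=5μC, V=2.50V), C5(2μF, Q=2μC, V=1.00V)
Op 1: CLOSE 3-1: Q_total=13.00, C_total=6.00, V=2.17; Q3=2.17, Q1=10.83; dissipated=28.017
Op 2: CLOSE 1-4: Q_total=15.83, C_total=7.00, V=2.26; Q1=11.31, Q4=4.52; dissipated=0.079
Final charges: Q1=11.31, Q2=9.00, Q3=2.17, Q4=4.52, Q5=2.00

Answer: 2.17 μC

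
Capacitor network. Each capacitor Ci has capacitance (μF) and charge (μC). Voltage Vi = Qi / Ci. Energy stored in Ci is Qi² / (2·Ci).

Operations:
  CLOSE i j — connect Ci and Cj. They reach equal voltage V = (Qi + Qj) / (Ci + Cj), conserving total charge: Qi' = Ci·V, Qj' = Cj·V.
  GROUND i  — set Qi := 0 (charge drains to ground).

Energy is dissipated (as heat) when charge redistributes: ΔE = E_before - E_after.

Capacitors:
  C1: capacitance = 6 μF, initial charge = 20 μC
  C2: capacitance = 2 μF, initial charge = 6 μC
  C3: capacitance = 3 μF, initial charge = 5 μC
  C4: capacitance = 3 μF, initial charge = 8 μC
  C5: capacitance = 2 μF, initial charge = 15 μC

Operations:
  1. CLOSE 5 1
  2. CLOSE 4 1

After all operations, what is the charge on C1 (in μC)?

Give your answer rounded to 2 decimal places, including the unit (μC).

Initial: C1(6μF, Q=20μC, V=3.33V), C2(2μF, Q=6μC, V=3.00V), C3(3μF, Q=5μC, V=1.67V), C4(3μF, Q=8μC, V=2.67V), C5(2μF, Q=15μC, V=7.50V)
Op 1: CLOSE 5-1: Q_total=35.00, C_total=8.00, V=4.38; Q5=8.75, Q1=26.25; dissipated=13.021
Op 2: CLOSE 4-1: Q_total=34.25, C_total=9.00, V=3.81; Q4=11.42, Q1=22.83; dissipated=2.918
Final charges: Q1=22.83, Q2=6.00, Q3=5.00, Q4=11.42, Q5=8.75

Answer: 22.83 μC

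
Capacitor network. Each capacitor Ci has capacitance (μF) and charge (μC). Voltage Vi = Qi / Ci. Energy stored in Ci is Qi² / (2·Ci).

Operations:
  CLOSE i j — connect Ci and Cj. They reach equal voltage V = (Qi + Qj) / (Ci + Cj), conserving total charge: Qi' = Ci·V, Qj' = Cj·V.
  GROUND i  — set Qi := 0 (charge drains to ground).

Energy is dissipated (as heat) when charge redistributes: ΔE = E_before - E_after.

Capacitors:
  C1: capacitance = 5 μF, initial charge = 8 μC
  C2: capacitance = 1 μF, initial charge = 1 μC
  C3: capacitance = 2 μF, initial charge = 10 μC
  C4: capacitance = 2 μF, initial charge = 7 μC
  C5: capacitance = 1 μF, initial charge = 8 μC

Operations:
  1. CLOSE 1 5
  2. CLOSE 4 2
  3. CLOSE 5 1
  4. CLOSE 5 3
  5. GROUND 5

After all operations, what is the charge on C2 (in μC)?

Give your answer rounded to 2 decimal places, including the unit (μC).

Initial: C1(5μF, Q=8μC, V=1.60V), C2(1μF, Q=1μC, V=1.00V), C3(2μF, Q=10μC, V=5.00V), C4(2μF, Q=7μC, V=3.50V), C5(1μF, Q=8μC, V=8.00V)
Op 1: CLOSE 1-5: Q_total=16.00, C_total=6.00, V=2.67; Q1=13.33, Q5=2.67; dissipated=17.067
Op 2: CLOSE 4-2: Q_total=8.00, C_total=3.00, V=2.67; Q4=5.33, Q2=2.67; dissipated=2.083
Op 3: CLOSE 5-1: Q_total=16.00, C_total=6.00, V=2.67; Q5=2.67, Q1=13.33; dissipated=0.000
Op 4: CLOSE 5-3: Q_total=12.67, C_total=3.00, V=4.22; Q5=4.22, Q3=8.44; dissipated=1.815
Op 5: GROUND 5: Q5=0; energy lost=8.914
Final charges: Q1=13.33, Q2=2.67, Q3=8.44, Q4=5.33, Q5=0.00

Answer: 2.67 μC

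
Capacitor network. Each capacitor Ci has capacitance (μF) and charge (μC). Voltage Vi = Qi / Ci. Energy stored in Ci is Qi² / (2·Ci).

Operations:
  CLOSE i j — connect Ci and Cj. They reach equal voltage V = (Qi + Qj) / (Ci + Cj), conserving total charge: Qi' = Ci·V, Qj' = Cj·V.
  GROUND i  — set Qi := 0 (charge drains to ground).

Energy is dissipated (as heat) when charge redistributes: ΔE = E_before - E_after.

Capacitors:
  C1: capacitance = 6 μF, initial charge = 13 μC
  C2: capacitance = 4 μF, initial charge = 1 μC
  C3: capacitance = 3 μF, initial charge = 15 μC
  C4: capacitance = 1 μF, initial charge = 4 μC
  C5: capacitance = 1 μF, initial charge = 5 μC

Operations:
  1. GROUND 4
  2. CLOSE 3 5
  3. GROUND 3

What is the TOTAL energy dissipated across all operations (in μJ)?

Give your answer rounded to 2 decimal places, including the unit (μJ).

Answer: 45.50 μJ

Derivation:
Initial: C1(6μF, Q=13μC, V=2.17V), C2(4μF, Q=1μC, V=0.25V), C3(3μF, Q=15μC, V=5.00V), C4(1μF, Q=4μC, V=4.00V), C5(1μF, Q=5μC, V=5.00V)
Op 1: GROUND 4: Q4=0; energy lost=8.000
Op 2: CLOSE 3-5: Q_total=20.00, C_total=4.00, V=5.00; Q3=15.00, Q5=5.00; dissipated=0.000
Op 3: GROUND 3: Q3=0; energy lost=37.500
Total dissipated: 45.500 μJ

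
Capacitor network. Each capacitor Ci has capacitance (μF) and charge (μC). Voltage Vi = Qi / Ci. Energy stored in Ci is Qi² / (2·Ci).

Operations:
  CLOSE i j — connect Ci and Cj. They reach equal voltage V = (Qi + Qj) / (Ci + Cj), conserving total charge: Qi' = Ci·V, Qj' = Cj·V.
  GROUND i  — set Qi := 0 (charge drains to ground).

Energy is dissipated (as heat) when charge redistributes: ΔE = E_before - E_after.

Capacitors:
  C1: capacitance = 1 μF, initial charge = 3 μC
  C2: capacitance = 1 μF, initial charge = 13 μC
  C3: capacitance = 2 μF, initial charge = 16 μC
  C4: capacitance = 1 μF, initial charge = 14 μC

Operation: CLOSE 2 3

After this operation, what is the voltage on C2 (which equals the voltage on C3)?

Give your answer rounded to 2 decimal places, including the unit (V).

Answer: 9.67 V

Derivation:
Initial: C1(1μF, Q=3μC, V=3.00V), C2(1μF, Q=13μC, V=13.00V), C3(2μF, Q=16μC, V=8.00V), C4(1μF, Q=14μC, V=14.00V)
Op 1: CLOSE 2-3: Q_total=29.00, C_total=3.00, V=9.67; Q2=9.67, Q3=19.33; dissipated=8.333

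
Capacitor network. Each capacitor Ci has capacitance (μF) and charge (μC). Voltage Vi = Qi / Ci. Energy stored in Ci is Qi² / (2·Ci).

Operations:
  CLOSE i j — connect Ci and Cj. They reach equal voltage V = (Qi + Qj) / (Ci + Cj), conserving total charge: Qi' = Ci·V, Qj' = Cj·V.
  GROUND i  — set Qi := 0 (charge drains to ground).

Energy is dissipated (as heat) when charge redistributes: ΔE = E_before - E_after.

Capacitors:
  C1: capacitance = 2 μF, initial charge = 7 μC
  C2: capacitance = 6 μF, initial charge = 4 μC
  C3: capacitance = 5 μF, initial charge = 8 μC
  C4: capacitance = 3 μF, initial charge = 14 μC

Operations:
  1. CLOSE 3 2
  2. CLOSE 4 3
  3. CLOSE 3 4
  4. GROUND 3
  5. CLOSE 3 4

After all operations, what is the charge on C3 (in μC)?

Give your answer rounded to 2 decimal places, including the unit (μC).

Answer: 4.56 μC

Derivation:
Initial: C1(2μF, Q=7μC, V=3.50V), C2(6μF, Q=4μC, V=0.67V), C3(5μF, Q=8μC, V=1.60V), C4(3μF, Q=14μC, V=4.67V)
Op 1: CLOSE 3-2: Q_total=12.00, C_total=11.00, V=1.09; Q3=5.45, Q2=6.55; dissipated=1.188
Op 2: CLOSE 4-3: Q_total=19.45, C_total=8.00, V=2.43; Q4=7.30, Q3=12.16; dissipated=11.987
Op 3: CLOSE 3-4: Q_total=19.45, C_total=8.00, V=2.43; Q3=12.16, Q4=7.30; dissipated=0.000
Op 4: GROUND 3: Q3=0; energy lost=14.784
Op 5: CLOSE 3-4: Q_total=7.30, C_total=8.00, V=0.91; Q3=4.56, Q4=2.74; dissipated=5.544
Final charges: Q1=7.00, Q2=6.55, Q3=4.56, Q4=2.74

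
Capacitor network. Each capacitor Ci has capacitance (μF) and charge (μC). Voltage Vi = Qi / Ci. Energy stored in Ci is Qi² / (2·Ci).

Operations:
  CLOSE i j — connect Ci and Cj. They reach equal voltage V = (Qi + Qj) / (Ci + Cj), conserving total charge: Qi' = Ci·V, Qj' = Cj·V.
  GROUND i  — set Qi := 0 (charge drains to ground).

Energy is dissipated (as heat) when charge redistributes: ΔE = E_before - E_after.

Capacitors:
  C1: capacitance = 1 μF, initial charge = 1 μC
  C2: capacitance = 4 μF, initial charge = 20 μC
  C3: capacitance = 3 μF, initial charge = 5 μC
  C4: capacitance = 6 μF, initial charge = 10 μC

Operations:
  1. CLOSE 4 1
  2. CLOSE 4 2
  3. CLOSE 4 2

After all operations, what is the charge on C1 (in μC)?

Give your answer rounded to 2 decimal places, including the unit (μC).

Answer: 1.57 μC

Derivation:
Initial: C1(1μF, Q=1μC, V=1.00V), C2(4μF, Q=20μC, V=5.00V), C3(3μF, Q=5μC, V=1.67V), C4(6μF, Q=10μC, V=1.67V)
Op 1: CLOSE 4-1: Q_total=11.00, C_total=7.00, V=1.57; Q4=9.43, Q1=1.57; dissipated=0.190
Op 2: CLOSE 4-2: Q_total=29.43, C_total=10.00, V=2.94; Q4=17.66, Q2=11.77; dissipated=14.106
Op 3: CLOSE 4-2: Q_total=29.43, C_total=10.00, V=2.94; Q4=17.66, Q2=11.77; dissipated=0.000
Final charges: Q1=1.57, Q2=11.77, Q3=5.00, Q4=17.66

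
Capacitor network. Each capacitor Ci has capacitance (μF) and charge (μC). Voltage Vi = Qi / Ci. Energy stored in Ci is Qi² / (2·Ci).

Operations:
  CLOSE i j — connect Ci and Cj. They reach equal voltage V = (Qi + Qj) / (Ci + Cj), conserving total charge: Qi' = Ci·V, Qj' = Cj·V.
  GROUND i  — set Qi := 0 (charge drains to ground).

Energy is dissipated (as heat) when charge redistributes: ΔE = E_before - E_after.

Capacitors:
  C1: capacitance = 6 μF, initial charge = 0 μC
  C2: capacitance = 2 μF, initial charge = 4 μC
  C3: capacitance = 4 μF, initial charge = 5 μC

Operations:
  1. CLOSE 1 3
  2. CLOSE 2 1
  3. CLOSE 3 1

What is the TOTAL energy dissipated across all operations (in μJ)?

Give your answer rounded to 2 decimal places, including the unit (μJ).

Answer: 3.73 μJ

Derivation:
Initial: C1(6μF, Q=0μC, V=0.00V), C2(2μF, Q=4μC, V=2.00V), C3(4μF, Q=5μC, V=1.25V)
Op 1: CLOSE 1-3: Q_total=5.00, C_total=10.00, V=0.50; Q1=3.00, Q3=2.00; dissipated=1.875
Op 2: CLOSE 2-1: Q_total=7.00, C_total=8.00, V=0.88; Q2=1.75, Q1=5.25; dissipated=1.688
Op 3: CLOSE 3-1: Q_total=7.25, C_total=10.00, V=0.72; Q3=2.90, Q1=4.35; dissipated=0.169
Total dissipated: 3.731 μJ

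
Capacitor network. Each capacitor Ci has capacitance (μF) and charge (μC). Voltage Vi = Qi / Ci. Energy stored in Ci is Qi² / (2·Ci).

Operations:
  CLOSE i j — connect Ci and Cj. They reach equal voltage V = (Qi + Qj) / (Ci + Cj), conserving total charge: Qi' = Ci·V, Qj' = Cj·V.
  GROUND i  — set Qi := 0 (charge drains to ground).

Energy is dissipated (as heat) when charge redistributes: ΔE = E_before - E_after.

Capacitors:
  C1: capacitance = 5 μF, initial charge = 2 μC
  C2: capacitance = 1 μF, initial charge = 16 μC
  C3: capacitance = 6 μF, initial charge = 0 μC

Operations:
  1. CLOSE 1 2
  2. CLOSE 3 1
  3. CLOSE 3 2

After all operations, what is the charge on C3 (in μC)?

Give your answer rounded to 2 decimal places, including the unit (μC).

Answer: 9.58 μC

Derivation:
Initial: C1(5μF, Q=2μC, V=0.40V), C2(1μF, Q=16μC, V=16.00V), C3(6μF, Q=0μC, V=0.00V)
Op 1: CLOSE 1-2: Q_total=18.00, C_total=6.00, V=3.00; Q1=15.00, Q2=3.00; dissipated=101.400
Op 2: CLOSE 3-1: Q_total=15.00, C_total=11.00, V=1.36; Q3=8.18, Q1=6.82; dissipated=12.273
Op 3: CLOSE 3-2: Q_total=11.18, C_total=7.00, V=1.60; Q3=9.58, Q2=1.60; dissipated=1.148
Final charges: Q1=6.82, Q2=1.60, Q3=9.58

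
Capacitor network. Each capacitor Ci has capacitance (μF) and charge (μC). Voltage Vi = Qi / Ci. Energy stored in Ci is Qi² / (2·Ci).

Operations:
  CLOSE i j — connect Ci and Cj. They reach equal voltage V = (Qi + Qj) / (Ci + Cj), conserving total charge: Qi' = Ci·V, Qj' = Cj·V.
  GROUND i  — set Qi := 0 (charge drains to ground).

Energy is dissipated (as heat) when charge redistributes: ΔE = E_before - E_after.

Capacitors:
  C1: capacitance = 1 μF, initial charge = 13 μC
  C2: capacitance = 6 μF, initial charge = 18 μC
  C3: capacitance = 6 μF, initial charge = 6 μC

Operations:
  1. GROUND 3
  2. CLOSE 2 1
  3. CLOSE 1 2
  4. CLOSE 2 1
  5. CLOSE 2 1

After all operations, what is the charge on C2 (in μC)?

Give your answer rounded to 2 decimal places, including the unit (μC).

Initial: C1(1μF, Q=13μC, V=13.00V), C2(6μF, Q=18μC, V=3.00V), C3(6μF, Q=6μC, V=1.00V)
Op 1: GROUND 3: Q3=0; energy lost=3.000
Op 2: CLOSE 2-1: Q_total=31.00, C_total=7.00, V=4.43; Q2=26.57, Q1=4.43; dissipated=42.857
Op 3: CLOSE 1-2: Q_total=31.00, C_total=7.00, V=4.43; Q1=4.43, Q2=26.57; dissipated=0.000
Op 4: CLOSE 2-1: Q_total=31.00, C_total=7.00, V=4.43; Q2=26.57, Q1=4.43; dissipated=0.000
Op 5: CLOSE 2-1: Q_total=31.00, C_total=7.00, V=4.43; Q2=26.57, Q1=4.43; dissipated=0.000
Final charges: Q1=4.43, Q2=26.57, Q3=0.00

Answer: 26.57 μC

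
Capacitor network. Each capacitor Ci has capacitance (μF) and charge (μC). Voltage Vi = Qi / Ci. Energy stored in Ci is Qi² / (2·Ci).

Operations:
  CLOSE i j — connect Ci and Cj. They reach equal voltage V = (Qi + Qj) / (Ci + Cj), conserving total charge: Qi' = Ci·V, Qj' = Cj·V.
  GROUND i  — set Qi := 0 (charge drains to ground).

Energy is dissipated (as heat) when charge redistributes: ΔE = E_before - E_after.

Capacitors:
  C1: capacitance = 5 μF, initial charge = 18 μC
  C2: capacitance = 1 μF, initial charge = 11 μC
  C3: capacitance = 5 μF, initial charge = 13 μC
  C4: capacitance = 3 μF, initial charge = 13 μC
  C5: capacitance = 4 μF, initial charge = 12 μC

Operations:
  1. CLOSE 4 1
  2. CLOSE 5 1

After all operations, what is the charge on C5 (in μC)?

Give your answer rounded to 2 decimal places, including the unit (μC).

Initial: C1(5μF, Q=18μC, V=3.60V), C2(1μF, Q=11μC, V=11.00V), C3(5μF, Q=13μC, V=2.60V), C4(3μF, Q=13μC, V=4.33V), C5(4μF, Q=12μC, V=3.00V)
Op 1: CLOSE 4-1: Q_total=31.00, C_total=8.00, V=3.88; Q4=11.62, Q1=19.38; dissipated=0.504
Op 2: CLOSE 5-1: Q_total=31.38, C_total=9.00, V=3.49; Q5=13.94, Q1=17.43; dissipated=0.851
Final charges: Q1=17.43, Q2=11.00, Q3=13.00, Q4=11.62, Q5=13.94

Answer: 13.94 μC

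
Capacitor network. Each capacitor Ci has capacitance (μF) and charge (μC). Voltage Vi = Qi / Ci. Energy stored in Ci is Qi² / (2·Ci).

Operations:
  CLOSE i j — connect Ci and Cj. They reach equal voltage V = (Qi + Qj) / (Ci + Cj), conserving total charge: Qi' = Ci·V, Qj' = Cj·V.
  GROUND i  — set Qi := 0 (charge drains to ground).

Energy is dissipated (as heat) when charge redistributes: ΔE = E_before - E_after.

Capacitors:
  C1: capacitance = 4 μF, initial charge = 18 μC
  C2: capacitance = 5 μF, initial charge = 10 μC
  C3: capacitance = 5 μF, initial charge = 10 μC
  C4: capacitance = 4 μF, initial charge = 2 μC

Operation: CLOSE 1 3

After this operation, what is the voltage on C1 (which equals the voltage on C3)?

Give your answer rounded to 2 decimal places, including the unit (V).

Initial: C1(4μF, Q=18μC, V=4.50V), C2(5μF, Q=10μC, V=2.00V), C3(5μF, Q=10μC, V=2.00V), C4(4μF, Q=2μC, V=0.50V)
Op 1: CLOSE 1-3: Q_total=28.00, C_total=9.00, V=3.11; Q1=12.44, Q3=15.56; dissipated=6.944

Answer: 3.11 V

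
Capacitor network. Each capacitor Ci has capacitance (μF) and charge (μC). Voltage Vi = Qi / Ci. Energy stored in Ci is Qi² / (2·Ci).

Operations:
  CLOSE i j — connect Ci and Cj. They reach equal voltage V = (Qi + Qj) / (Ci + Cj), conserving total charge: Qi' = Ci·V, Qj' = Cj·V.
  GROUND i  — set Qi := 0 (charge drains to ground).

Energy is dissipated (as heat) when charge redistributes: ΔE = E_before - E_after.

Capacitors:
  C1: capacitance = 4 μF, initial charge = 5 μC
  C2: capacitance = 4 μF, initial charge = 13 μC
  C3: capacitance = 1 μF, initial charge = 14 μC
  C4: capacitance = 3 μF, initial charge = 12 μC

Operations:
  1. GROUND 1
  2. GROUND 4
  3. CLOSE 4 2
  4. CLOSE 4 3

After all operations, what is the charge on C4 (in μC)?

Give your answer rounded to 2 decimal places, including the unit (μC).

Answer: 14.68 μC

Derivation:
Initial: C1(4μF, Q=5μC, V=1.25V), C2(4μF, Q=13μC, V=3.25V), C3(1μF, Q=14μC, V=14.00V), C4(3μF, Q=12μC, V=4.00V)
Op 1: GROUND 1: Q1=0; energy lost=3.125
Op 2: GROUND 4: Q4=0; energy lost=24.000
Op 3: CLOSE 4-2: Q_total=13.00, C_total=7.00, V=1.86; Q4=5.57, Q2=7.43; dissipated=9.054
Op 4: CLOSE 4-3: Q_total=19.57, C_total=4.00, V=4.89; Q4=14.68, Q3=4.89; dissipated=55.293
Final charges: Q1=0.00, Q2=7.43, Q3=4.89, Q4=14.68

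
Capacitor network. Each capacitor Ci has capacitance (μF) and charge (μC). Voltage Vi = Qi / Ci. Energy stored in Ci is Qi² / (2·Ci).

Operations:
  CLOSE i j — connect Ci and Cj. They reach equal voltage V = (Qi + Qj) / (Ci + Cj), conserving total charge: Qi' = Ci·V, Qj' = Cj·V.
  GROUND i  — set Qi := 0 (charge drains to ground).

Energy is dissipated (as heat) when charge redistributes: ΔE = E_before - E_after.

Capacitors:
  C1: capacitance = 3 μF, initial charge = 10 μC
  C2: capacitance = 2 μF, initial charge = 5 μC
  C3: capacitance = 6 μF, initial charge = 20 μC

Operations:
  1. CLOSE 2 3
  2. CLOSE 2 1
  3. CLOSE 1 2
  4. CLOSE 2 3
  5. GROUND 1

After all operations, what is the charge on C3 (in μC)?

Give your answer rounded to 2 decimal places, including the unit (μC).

Answer: 18.94 μC

Derivation:
Initial: C1(3μF, Q=10μC, V=3.33V), C2(2μF, Q=5μC, V=2.50V), C3(6μF, Q=20μC, V=3.33V)
Op 1: CLOSE 2-3: Q_total=25.00, C_total=8.00, V=3.12; Q2=6.25, Q3=18.75; dissipated=0.521
Op 2: CLOSE 2-1: Q_total=16.25, C_total=5.00, V=3.25; Q2=6.50, Q1=9.75; dissipated=0.026
Op 3: CLOSE 1-2: Q_total=16.25, C_total=5.00, V=3.25; Q1=9.75, Q2=6.50; dissipated=0.000
Op 4: CLOSE 2-3: Q_total=25.25, C_total=8.00, V=3.16; Q2=6.31, Q3=18.94; dissipated=0.012
Op 5: GROUND 1: Q1=0; energy lost=15.844
Final charges: Q1=0.00, Q2=6.31, Q3=18.94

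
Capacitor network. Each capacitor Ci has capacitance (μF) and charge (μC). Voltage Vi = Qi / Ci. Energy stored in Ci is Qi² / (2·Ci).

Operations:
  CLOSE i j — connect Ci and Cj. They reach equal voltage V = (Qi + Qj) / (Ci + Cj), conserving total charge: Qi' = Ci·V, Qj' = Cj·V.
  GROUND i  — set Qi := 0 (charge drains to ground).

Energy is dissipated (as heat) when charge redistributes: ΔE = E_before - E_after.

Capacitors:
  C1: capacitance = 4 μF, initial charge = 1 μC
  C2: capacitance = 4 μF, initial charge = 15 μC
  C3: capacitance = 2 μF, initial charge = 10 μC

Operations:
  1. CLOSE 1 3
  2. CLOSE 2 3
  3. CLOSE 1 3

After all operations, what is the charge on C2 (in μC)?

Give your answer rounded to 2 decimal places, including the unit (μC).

Initial: C1(4μF, Q=1μC, V=0.25V), C2(4μF, Q=15μC, V=3.75V), C3(2μF, Q=10μC, V=5.00V)
Op 1: CLOSE 1-3: Q_total=11.00, C_total=6.00, V=1.83; Q1=7.33, Q3=3.67; dissipated=15.042
Op 2: CLOSE 2-3: Q_total=18.67, C_total=6.00, V=3.11; Q2=12.44, Q3=6.22; dissipated=2.449
Op 3: CLOSE 1-3: Q_total=13.56, C_total=6.00, V=2.26; Q1=9.04, Q3=4.52; dissipated=1.088
Final charges: Q1=9.04, Q2=12.44, Q3=4.52

Answer: 12.44 μC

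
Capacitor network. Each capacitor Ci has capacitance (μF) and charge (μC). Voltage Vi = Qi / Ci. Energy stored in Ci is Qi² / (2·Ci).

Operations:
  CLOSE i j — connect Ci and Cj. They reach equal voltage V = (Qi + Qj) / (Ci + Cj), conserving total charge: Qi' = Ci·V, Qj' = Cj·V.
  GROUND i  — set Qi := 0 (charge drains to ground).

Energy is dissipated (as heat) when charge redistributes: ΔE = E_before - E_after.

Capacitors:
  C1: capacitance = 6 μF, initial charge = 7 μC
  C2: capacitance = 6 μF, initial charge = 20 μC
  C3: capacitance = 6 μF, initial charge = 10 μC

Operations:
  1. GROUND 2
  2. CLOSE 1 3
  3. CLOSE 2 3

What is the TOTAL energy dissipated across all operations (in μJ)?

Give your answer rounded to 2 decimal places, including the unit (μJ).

Initial: C1(6μF, Q=7μC, V=1.17V), C2(6μF, Q=20μC, V=3.33V), C3(6μF, Q=10μC, V=1.67V)
Op 1: GROUND 2: Q2=0; energy lost=33.333
Op 2: CLOSE 1-3: Q_total=17.00, C_total=12.00, V=1.42; Q1=8.50, Q3=8.50; dissipated=0.375
Op 3: CLOSE 2-3: Q_total=8.50, C_total=12.00, V=0.71; Q2=4.25, Q3=4.25; dissipated=3.010
Total dissipated: 36.719 μJ

Answer: 36.72 μJ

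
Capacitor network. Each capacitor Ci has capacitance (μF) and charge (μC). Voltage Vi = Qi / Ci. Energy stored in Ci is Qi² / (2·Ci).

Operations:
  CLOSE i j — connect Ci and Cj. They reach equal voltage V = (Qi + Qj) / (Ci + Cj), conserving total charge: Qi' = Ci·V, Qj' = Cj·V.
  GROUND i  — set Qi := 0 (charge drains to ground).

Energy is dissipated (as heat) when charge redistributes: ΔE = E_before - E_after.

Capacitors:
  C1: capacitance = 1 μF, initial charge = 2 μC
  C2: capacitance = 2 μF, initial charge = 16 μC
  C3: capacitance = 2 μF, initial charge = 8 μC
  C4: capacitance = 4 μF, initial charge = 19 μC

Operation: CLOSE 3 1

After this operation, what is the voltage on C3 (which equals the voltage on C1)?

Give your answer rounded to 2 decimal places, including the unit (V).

Answer: 3.33 V

Derivation:
Initial: C1(1μF, Q=2μC, V=2.00V), C2(2μF, Q=16μC, V=8.00V), C3(2μF, Q=8μC, V=4.00V), C4(4μF, Q=19μC, V=4.75V)
Op 1: CLOSE 3-1: Q_total=10.00, C_total=3.00, V=3.33; Q3=6.67, Q1=3.33; dissipated=1.333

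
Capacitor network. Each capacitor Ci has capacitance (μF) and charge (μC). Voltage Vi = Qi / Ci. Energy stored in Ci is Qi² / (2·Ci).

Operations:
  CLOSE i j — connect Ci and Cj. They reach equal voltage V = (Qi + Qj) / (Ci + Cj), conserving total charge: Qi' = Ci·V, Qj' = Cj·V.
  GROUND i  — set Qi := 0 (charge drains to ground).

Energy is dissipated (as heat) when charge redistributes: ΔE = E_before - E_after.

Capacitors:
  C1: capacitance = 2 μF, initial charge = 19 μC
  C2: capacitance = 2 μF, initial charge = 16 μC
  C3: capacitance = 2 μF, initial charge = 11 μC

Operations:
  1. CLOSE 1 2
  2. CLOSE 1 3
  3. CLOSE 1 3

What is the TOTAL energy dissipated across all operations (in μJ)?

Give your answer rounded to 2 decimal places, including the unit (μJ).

Initial: C1(2μF, Q=19μC, V=9.50V), C2(2μF, Q=16μC, V=8.00V), C3(2μF, Q=11μC, V=5.50V)
Op 1: CLOSE 1-2: Q_total=35.00, C_total=4.00, V=8.75; Q1=17.50, Q2=17.50; dissipated=1.125
Op 2: CLOSE 1-3: Q_total=28.50, C_total=4.00, V=7.12; Q1=14.25, Q3=14.25; dissipated=5.281
Op 3: CLOSE 1-3: Q_total=28.50, C_total=4.00, V=7.12; Q1=14.25, Q3=14.25; dissipated=0.000
Total dissipated: 6.406 μJ

Answer: 6.41 μJ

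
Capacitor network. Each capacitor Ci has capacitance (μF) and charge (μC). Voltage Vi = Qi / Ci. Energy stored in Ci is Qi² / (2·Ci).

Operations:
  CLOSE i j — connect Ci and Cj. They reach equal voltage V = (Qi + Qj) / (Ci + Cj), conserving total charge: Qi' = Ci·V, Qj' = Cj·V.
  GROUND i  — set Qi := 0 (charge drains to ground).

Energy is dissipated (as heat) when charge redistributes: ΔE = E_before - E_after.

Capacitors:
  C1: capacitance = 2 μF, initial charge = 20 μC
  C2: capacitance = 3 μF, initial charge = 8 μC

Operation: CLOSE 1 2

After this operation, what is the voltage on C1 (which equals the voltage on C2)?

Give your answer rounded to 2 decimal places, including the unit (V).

Initial: C1(2μF, Q=20μC, V=10.00V), C2(3μF, Q=8μC, V=2.67V)
Op 1: CLOSE 1-2: Q_total=28.00, C_total=5.00, V=5.60; Q1=11.20, Q2=16.80; dissipated=32.267

Answer: 5.60 V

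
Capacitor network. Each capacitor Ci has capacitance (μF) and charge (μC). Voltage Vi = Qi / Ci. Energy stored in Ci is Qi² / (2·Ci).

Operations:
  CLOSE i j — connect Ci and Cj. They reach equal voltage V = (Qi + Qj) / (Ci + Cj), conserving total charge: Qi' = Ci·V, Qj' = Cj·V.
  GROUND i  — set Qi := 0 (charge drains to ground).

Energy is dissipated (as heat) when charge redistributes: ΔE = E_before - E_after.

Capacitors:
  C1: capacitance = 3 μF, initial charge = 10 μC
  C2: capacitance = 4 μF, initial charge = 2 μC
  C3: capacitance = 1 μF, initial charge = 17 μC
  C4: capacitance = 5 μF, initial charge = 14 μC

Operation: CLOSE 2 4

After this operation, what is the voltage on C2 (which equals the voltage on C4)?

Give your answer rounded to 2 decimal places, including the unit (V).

Answer: 1.78 V

Derivation:
Initial: C1(3μF, Q=10μC, V=3.33V), C2(4μF, Q=2μC, V=0.50V), C3(1μF, Q=17μC, V=17.00V), C4(5μF, Q=14μC, V=2.80V)
Op 1: CLOSE 2-4: Q_total=16.00, C_total=9.00, V=1.78; Q2=7.11, Q4=8.89; dissipated=5.878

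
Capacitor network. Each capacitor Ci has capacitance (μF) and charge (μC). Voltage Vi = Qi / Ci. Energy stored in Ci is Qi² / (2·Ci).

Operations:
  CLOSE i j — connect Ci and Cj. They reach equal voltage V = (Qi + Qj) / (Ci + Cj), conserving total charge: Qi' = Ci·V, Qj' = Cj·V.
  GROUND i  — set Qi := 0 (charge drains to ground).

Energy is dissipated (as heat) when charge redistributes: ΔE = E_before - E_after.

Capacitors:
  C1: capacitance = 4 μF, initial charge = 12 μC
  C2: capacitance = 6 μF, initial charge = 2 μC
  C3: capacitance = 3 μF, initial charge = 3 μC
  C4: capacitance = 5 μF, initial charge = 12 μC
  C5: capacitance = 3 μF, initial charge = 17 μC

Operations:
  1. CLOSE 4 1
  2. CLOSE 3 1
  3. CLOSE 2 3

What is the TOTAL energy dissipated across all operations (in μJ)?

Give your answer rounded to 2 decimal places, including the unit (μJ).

Answer: 5.40 μJ

Derivation:
Initial: C1(4μF, Q=12μC, V=3.00V), C2(6μF, Q=2μC, V=0.33V), C3(3μF, Q=3μC, V=1.00V), C4(5μF, Q=12μC, V=2.40V), C5(3μF, Q=17μC, V=5.67V)
Op 1: CLOSE 4-1: Q_total=24.00, C_total=9.00, V=2.67; Q4=13.33, Q1=10.67; dissipated=0.400
Op 2: CLOSE 3-1: Q_total=13.67, C_total=7.00, V=1.95; Q3=5.86, Q1=7.81; dissipated=2.381
Op 3: CLOSE 2-3: Q_total=7.86, C_total=9.00, V=0.87; Q2=5.24, Q3=2.62; dissipated=2.621
Total dissipated: 5.402 μJ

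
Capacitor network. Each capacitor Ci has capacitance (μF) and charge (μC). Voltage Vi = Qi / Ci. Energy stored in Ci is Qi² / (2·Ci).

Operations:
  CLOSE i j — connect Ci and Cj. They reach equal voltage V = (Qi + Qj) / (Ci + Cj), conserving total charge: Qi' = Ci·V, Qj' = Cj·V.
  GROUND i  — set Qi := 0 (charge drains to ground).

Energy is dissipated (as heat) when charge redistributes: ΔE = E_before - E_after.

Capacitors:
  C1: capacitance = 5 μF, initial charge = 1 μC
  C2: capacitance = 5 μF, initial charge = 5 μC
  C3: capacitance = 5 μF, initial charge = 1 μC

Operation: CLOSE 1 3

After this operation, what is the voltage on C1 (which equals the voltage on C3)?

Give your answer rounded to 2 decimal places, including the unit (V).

Answer: 0.20 V

Derivation:
Initial: C1(5μF, Q=1μC, V=0.20V), C2(5μF, Q=5μC, V=1.00V), C3(5μF, Q=1μC, V=0.20V)
Op 1: CLOSE 1-3: Q_total=2.00, C_total=10.00, V=0.20; Q1=1.00, Q3=1.00; dissipated=0.000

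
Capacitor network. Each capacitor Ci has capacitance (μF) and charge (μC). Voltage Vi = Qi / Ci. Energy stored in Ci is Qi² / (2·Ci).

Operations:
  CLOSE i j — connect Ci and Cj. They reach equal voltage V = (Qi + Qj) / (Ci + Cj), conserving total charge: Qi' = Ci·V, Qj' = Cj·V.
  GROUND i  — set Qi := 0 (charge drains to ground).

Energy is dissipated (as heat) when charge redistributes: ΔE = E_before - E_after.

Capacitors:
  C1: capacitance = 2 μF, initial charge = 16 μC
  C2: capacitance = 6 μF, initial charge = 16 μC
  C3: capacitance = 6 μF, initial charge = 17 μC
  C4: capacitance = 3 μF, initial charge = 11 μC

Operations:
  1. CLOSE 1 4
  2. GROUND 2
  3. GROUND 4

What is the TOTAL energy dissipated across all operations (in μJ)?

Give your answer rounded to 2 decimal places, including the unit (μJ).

Initial: C1(2μF, Q=16μC, V=8.00V), C2(6μF, Q=16μC, V=2.67V), C3(6μF, Q=17μC, V=2.83V), C4(3μF, Q=11μC, V=3.67V)
Op 1: CLOSE 1-4: Q_total=27.00, C_total=5.00, V=5.40; Q1=10.80, Q4=16.20; dissipated=11.267
Op 2: GROUND 2: Q2=0; energy lost=21.333
Op 3: GROUND 4: Q4=0; energy lost=43.740
Total dissipated: 76.340 μJ

Answer: 76.34 μJ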